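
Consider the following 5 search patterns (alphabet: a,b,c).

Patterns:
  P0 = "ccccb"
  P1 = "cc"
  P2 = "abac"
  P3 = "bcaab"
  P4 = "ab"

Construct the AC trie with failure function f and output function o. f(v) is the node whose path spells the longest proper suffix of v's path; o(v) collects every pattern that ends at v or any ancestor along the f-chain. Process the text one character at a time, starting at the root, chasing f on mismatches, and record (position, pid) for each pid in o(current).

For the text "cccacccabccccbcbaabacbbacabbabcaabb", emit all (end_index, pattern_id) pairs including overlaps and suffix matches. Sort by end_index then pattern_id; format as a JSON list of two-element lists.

Build:
Trie (insert patterns):
  n0 'ε': a→6 b→10 c→1
  n1 'c': c→2
  n2 'cc': c→3  [P1 ends]
  n3 'ccc': c→4
  n4 'cccc': b→5
  n5 'ccccb': ·  [P0 ends]
  n6 'a': b→7
  n7 'ab': a→8  [P4 ends]
  n8 'aba': c→9
  n9 'abac': ·  [P2 ends]
  n10 'b': c→11
  n11 'bc': a→12
  n12 'bca': a→13
  n13 'bcaa': b→14
  n14 'bcaab': ·  [P3 ends]

BFS fail/out derivation:
  fail(1) 'c': from fail(0)=0 chase 'c': 0 ⇒ 0;  out=∅∪out(0)=∅
  fail(6) 'a': from fail(0)=0 chase 'a': 0 ⇒ 0;  out=∅∪out(0)=∅
  fail(10) 'b': from fail(0)=0 chase 'b': 0 ⇒ 0;  out=∅∪out(0)=∅
  fail(2) 'cc': from fail(1)=0 chase 'c': 0 ⇒ 1;  out={1}∪out(1)={1}
  fail(7) 'ab': from fail(6)=0 chase 'b': 0 ⇒ 10;  out={4}∪out(10)={4}
  fail(11) 'bc': from fail(10)=0 chase 'c': 0 ⇒ 1;  out=∅∪out(1)=∅
  fail(3) 'ccc': from fail(2)=1 chase 'c': 1 ⇒ 2;  out=∅∪out(2)={1}
  fail(8) 'aba': from fail(7)=10 chase 'a': 10→0 ⇒ 6;  out=∅∪out(6)=∅
  fail(12) 'bca': from fail(11)=1 chase 'a': 1→0 ⇒ 6;  out=∅∪out(6)=∅
  fail(4) 'cccc': from fail(3)=2 chase 'c': 2 ⇒ 3;  out=∅∪out(3)={1}
  fail(9) 'abac': from fail(8)=6 chase 'c': 6→0 ⇒ 1;  out={2}∪out(1)={2}
  fail(13) 'bcaa': from fail(12)=6 chase 'a': 6→0 ⇒ 6;  out=∅∪out(6)=∅
  fail(5) 'ccccb': from fail(4)=3 chase 'b': 3→2→1→0 ⇒ 10;  out={0}∪out(10)={0}
  fail(14) 'bcaab': from fail(13)=6 chase 'b': 6 ⇒ 7;  out={3}∪out(7)={3,4}

Scan:
i=0 'c': node 0→1
i=1 'c': node 1→2  ** P1@[0:1]
i=2 'c': node 2→3  ** P1@[1:2]
i=3 'a': node 3→6 (fail-walked)
i=4 'c': node 6→1 (fail-walked)
i=5 'c': node 1→2  ** P1@[4:5]
i=6 'c': node 2→3  ** P1@[5:6]
i=7 'a': node 3→6 (fail-walked)
i=8 'b': node 6→7  ** P4@[7:8]
i=9 'c': node 7→11 (fail-walked)
i=10 'c': node 11→2 (fail-walked)  ** P1@[9:10]
i=11 'c': node 2→3  ** P1@[10:11]
i=12 'c': node 3→4  ** P1@[11:12]
i=13 'b': node 4→5  ** P0@[9:13]
i=14 'c': node 5→11 (fail-walked)
i=15 'b': node 11→10 (fail-walked)
i=16 'a': node 10→6 (fail-walked)
i=17 'a': node 6→6 (fail-walked)
i=18 'b': node 6→7  ** P4@[17:18]
i=19 'a': node 7→8
i=20 'c': node 8→9  ** P2@[17:20]
i=21 'b': node 9→10 (fail-walked)
i=22 'b': node 10→10 (fail-walked)
i=23 'a': node 10→6 (fail-walked)
i=24 'c': node 6→1 (fail-walked)
i=25 'a': node 1→6 (fail-walked)
i=26 'b': node 6→7  ** P4@[25:26]
i=27 'b': node 7→10 (fail-walked)
i=28 'a': node 10→6 (fail-walked)
i=29 'b': node 6→7  ** P4@[28:29]
i=30 'c': node 7→11 (fail-walked)
i=31 'a': node 11→12
i=32 'a': node 12→13
i=33 'b': node 13→14  ** P3@[29:33],P4@[32:33]
i=34 'b': node 14→10 (fail-walked)

All matches (sorted): [[1,1],[2,1],[5,1],[6,1],[8,4],[10,1],[11,1],[12,1],[13,0],[18,4],[20,2],[26,4],[29,4],[33,3],[33,4]]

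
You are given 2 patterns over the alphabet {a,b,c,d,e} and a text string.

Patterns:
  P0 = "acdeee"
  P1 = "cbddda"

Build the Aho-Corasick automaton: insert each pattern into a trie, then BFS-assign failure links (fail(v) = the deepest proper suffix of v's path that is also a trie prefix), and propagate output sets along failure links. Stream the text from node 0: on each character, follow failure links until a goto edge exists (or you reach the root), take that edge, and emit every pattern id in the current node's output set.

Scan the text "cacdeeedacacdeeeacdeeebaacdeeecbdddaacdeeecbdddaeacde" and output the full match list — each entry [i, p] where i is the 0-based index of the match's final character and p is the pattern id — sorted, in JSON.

Construct AC machine:
Trie nodes:
  n0 'ε': a→1 c→7
  n1 'a': c→2
  n2 'ac': d→3
  n3 'acd': e→4
  n4 'acde': e→5
  n5 'acdee': e→6
  n6 'acdeee': ·  ←P0
  n7 'c': b→8
  n8 'cb': d→9
  n9 'cbd': d→10
  n10 'cbdd': d→11
  n11 'cbddd': a→12
  n12 'cbddda': ·  ←P1

BFS fail/out derivation:
  n1('a'): parent n0 fail=0; on 'a' 0 → fail=0;  out ∅∪∅=∅
  n7('c'): parent n0 fail=0; on 'c' 0 → fail=0;  out ∅∪∅=∅
  n2('ac'): parent n1 fail=0; on 'c' 0 → fail=7;  out ∅∪∅=∅
  n8('cb'): parent n7 fail=0; on 'b' 0 → fail=0;  out ∅∪∅=∅
  n3('acd'): parent n2 fail=7; on 'd' 7→0 → fail=0;  out ∅∪∅=∅
  n9('cbd'): parent n8 fail=0; on 'd' 0 → fail=0;  out ∅∪∅=∅
  n4('acde'): parent n3 fail=0; on 'e' 0 → fail=0;  out ∅∪∅=∅
  n10('cbdd'): parent n9 fail=0; on 'd' 0 → fail=0;  out ∅∪∅=∅
  n5('acdee'): parent n4 fail=0; on 'e' 0 → fail=0;  out ∅∪∅=∅
  n11('cbddd'): parent n10 fail=0; on 'd' 0 → fail=0;  out ∅∪∅=∅
  n6('acdeee'): parent n5 fail=0; on 'e' 0 → fail=0;  out {0}∪∅={0}
  n12('cbddda'): parent n11 fail=0; on 'a' 0 → fail=1;  out {1}∪∅={1}

Scan:
i=0 'c': node 0→7
i=1 'a': node 7→1 ·f
i=2 'c': node 1→2
i=3 'd': node 2→3
i=4 'e': node 3→4
i=5 'e': node 4→5
i=6 'e': node 5→6  → match P0@[1:6]
i=7 'd': node 6→0 ·f
i=8 'a': node 0→1
i=9 'c': node 1→2
i=10 'a': node 2→1 ·f
i=11 'c': node 1→2
i=12 'd': node 2→3
i=13 'e': node 3→4
i=14 'e': node 4→5
i=15 'e': node 5→6  → match P0@[10:15]
i=16 'a': node 6→1 ·f
i=17 'c': node 1→2
i=18 'd': node 2→3
i=19 'e': node 3→4
i=20 'e': node 4→5
i=21 'e': node 5→6  → match P0@[16:21]
i=22 'b': node 6→0 ·f
i=23 'a': node 0→1
i=24 'a': node 1→1 ·f
i=25 'c': node 1→2
i=26 'd': node 2→3
i=27 'e': node 3→4
i=28 'e': node 4→5
i=29 'e': node 5→6  → match P0@[24:29]
i=30 'c': node 6→7 ·f
i=31 'b': node 7→8
i=32 'd': node 8→9
i=33 'd': node 9→10
i=34 'd': node 10→11
i=35 'a': node 11→12  → match P1@[30:35]
i=36 'a': node 12→1 ·f
i=37 'c': node 1→2
i=38 'd': node 2→3
i=39 'e': node 3→4
i=40 'e': node 4→5
i=41 'e': node 5→6  → match P0@[36:41]
i=42 'c': node 6→7 ·f
i=43 'b': node 7→8
i=44 'd': node 8→9
i=45 'd': node 9→10
i=46 'd': node 10→11
i=47 'a': node 11→12  → match P1@[42:47]
i=48 'e': node 12→0 ·f
i=49 'a': node 0→1
i=50 'c': node 1→2
i=51 'd': node 2→3
i=52 'e': node 3→4

Matches: [[6,0],[15,0],[21,0],[29,0],[35,1],[41,0],[47,1]]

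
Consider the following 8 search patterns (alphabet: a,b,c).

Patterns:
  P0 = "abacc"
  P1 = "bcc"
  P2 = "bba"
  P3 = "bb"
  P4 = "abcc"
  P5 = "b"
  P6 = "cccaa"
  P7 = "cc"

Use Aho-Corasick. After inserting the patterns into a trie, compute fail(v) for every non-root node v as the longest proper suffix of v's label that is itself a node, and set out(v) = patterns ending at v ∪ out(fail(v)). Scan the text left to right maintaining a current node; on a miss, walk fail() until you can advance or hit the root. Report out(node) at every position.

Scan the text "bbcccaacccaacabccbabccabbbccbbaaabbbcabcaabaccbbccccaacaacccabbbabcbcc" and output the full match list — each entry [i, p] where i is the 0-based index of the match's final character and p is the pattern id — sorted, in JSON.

Construct AC machine:
Trie (insert patterns):
  0='ε' goto a→1 b→6 c→13
  1='a' goto b→2
  2='ab' goto a→3 c→11
  3='aba' goto c→4
  4='abac' goto c→5
  5='abacc' goto ·  ←P0
  6='b' goto b→9 c→7  ←P5
  7='bc' goto c→8
  8='bcc' goto ·  ←P1
  9='bb' goto a→10  ←P3
  10='bba' goto ·  ←P2
  11='abc' goto c→12
  12='abcc' goto ·  ←P4
  13='c' goto c→14
  14='cc' goto c→15  ←P7
  15='ccc' goto a→16
  16='ccca' goto a→17
  17='cccaa' goto ·  ←P6

Failure links (BFS by depth):
  fail(1) 'a': from fail(0)=0 chase 'a': 0 ⇒ 0;  out=∅∪out(0)=∅
  fail(6) 'b': from fail(0)=0 chase 'b': 0 ⇒ 0;  out={5}∪out(0)={5}
  fail(13) 'c': from fail(0)=0 chase 'c': 0 ⇒ 0;  out=∅∪out(0)=∅
  fail(2) 'ab': from fail(1)=0 chase 'b': 0 ⇒ 6;  out=∅∪out(6)={5}
  fail(7) 'bc': from fail(6)=0 chase 'c': 0 ⇒ 13;  out=∅∪out(13)=∅
  fail(9) 'bb': from fail(6)=0 chase 'b': 0 ⇒ 6;  out={3}∪out(6)={3,5}
  fail(14) 'cc': from fail(13)=0 chase 'c': 0 ⇒ 13;  out={7}∪out(13)={7}
  fail(3) 'aba': from fail(2)=6 chase 'a': 6→0 ⇒ 1;  out=∅∪out(1)=∅
  fail(8) 'bcc': from fail(7)=13 chase 'c': 13 ⇒ 14;  out={1}∪out(14)={1,7}
  fail(10) 'bba': from fail(9)=6 chase 'a': 6→0 ⇒ 1;  out={2}∪out(1)={2}
  fail(11) 'abc': from fail(2)=6 chase 'c': 6 ⇒ 7;  out=∅∪out(7)=∅
  fail(15) 'ccc': from fail(14)=13 chase 'c': 13 ⇒ 14;  out=∅∪out(14)={7}
  fail(4) 'abac': from fail(3)=1 chase 'c': 1→0 ⇒ 13;  out=∅∪out(13)=∅
  fail(12) 'abcc': from fail(11)=7 chase 'c': 7 ⇒ 8;  out={4}∪out(8)={1,4,7}
  fail(16) 'ccca': from fail(15)=14 chase 'a': 14→13→0 ⇒ 1;  out=∅∪out(1)=∅
  fail(5) 'abacc': from fail(4)=13 chase 'c': 13 ⇒ 14;  out={0}∪out(14)={0,7}
  fail(17) 'cccaa': from fail(16)=1 chase 'a': 1→0 ⇒ 1;  out={6}∪out(1)={6}

Run:
pos 0 'b': at 6  ** P5@[0:0]
pos 1 'b': at 9  ** P3@[0:1],P5@[1:1]
pos 2 'c': at 7 (via fail)
pos 3 'c': at 8  ** P1@[1:3],P7@[2:3]
pos 4 'c': at 15 (via fail)  ** P7@[3:4]
pos 5 'a': at 16
pos 6 'a': at 17  ** P6@[2:6]
pos 7 'c': at 13 (via fail)
pos 8 'c': at 14  ** P7@[7:8]
pos 9 'c': at 15  ** P7@[8:9]
pos 10 'a': at 16
pos 11 'a': at 17  ** P6@[7:11]
pos 12 'c': at 13 (via fail)
pos 13 'a': at 1 (via fail)
pos 14 'b': at 2  ** P5@[14:14]
pos 15 'c': at 11
pos 16 'c': at 12  ** P1@[14:16],P4@[13:16],P7@[15:16]
pos 17 'b': at 6 (via fail)  ** P5@[17:17]
pos 18 'a': at 1 (via fail)
pos 19 'b': at 2  ** P5@[19:19]
pos 20 'c': at 11
pos 21 'c': at 12  ** P1@[19:21],P4@[18:21],P7@[20:21]
pos 22 'a': at 1 (via fail)
pos 23 'b': at 2  ** P5@[23:23]
pos 24 'b': at 9 (via fail)  ** P3@[23:24],P5@[24:24]
pos 25 'b': at 9 (via fail)  ** P3@[24:25],P5@[25:25]
pos 26 'c': at 7 (via fail)
pos 27 'c': at 8  ** P1@[25:27],P7@[26:27]
pos 28 'b': at 6 (via fail)  ** P5@[28:28]
pos 29 'b': at 9  ** P3@[28:29],P5@[29:29]
pos 30 'a': at 10  ** P2@[28:30]
pos 31 'a': at 1 (via fail)
pos 32 'a': at 1 (via fail)
pos 33 'b': at 2  ** P5@[33:33]
pos 34 'b': at 9 (via fail)  ** P3@[33:34],P5@[34:34]
pos 35 'b': at 9 (via fail)  ** P3@[34:35],P5@[35:35]
pos 36 'c': at 7 (via fail)
pos 37 'a': at 1 (via fail)
pos 38 'b': at 2  ** P5@[38:38]
pos 39 'c': at 11
pos 40 'a': at 1 (via fail)
pos 41 'a': at 1 (via fail)
pos 42 'b': at 2  ** P5@[42:42]
pos 43 'a': at 3
pos 44 'c': at 4
pos 45 'c': at 5  ** P0@[41:45],P7@[44:45]
pos 46 'b': at 6 (via fail)  ** P5@[46:46]
pos 47 'b': at 9  ** P3@[46:47],P5@[47:47]
pos 48 'c': at 7 (via fail)
pos 49 'c': at 8  ** P1@[47:49],P7@[48:49]
pos 50 'c': at 15 (via fail)  ** P7@[49:50]
pos 51 'c': at 15 (via fail)  ** P7@[50:51]
pos 52 'a': at 16
pos 53 'a': at 17  ** P6@[49:53]
pos 54 'c': at 13 (via fail)
pos 55 'a': at 1 (via fail)
pos 56 'a': at 1 (via fail)
pos 57 'c': at 13 (via fail)
pos 58 'c': at 14  ** P7@[57:58]
pos 59 'c': at 15  ** P7@[58:59]
pos 60 'a': at 16
pos 61 'b': at 2 (via fail)  ** P5@[61:61]
pos 62 'b': at 9 (via fail)  ** P3@[61:62],P5@[62:62]
pos 63 'b': at 9 (via fail)  ** P3@[62:63],P5@[63:63]
pos 64 'a': at 10  ** P2@[62:64]
pos 65 'b': at 2 (via fail)  ** P5@[65:65]
pos 66 'c': at 11
pos 67 'b': at 6 (via fail)  ** P5@[67:67]
pos 68 'c': at 7
pos 69 'c': at 8  ** P1@[67:69],P7@[68:69]

Matches: [[0,5],[1,3],[1,5],[3,1],[3,7],[4,7],[6,6],[8,7],[9,7],[11,6],[14,5],[16,1],[16,4],[16,7],[17,5],[19,5],[21,1],[21,4],[21,7],[23,5],[24,3],[24,5],[25,3],[25,5],[27,1],[27,7],[28,5],[29,3],[29,5],[30,2],[33,5],[34,3],[34,5],[35,3],[35,5],[38,5],[42,5],[45,0],[45,7],[46,5],[47,3],[47,5],[49,1],[49,7],[50,7],[51,7],[53,6],[58,7],[59,7],[61,5],[62,3],[62,5],[63,3],[63,5],[64,2],[65,5],[67,5],[69,1],[69,7]]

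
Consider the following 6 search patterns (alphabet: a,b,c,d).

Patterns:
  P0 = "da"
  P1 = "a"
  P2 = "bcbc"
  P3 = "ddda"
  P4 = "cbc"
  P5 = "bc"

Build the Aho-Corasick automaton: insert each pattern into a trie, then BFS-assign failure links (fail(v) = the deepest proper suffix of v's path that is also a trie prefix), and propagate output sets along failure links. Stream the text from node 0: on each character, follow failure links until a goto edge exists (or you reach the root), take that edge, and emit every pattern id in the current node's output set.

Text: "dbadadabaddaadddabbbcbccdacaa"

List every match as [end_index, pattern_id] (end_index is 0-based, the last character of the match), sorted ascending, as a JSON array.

Build:
Trie nodes:
  0='ε' goto a→3 b→4 c→11 d→1
  1='d' goto a→2 d→8
  2='da' goto ·  [P0 ends]
  3='a' goto ·  [P1 ends]
  4='b' goto c→5
  5='bc' goto b→6  [P5 ends]
  6='bcb' goto c→7
  7='bcbc' goto ·  [P2 ends]
  8='dd' goto d→9
  9='ddd' goto a→10
  10='ddda' goto ·  [P3 ends]
  11='c' goto b→12
  12='cb' goto c→13
  13='cbc' goto ·  [P4 ends]

Failure links (BFS by depth):
  fail(1) 'd': from fail(0)=0 chase 'd': 0 ⇒ 0;  out=∅∪out(0)=∅
  fail(3) 'a': from fail(0)=0 chase 'a': 0 ⇒ 0;  out={1}∪out(0)={1}
  fail(4) 'b': from fail(0)=0 chase 'b': 0 ⇒ 0;  out=∅∪out(0)=∅
  fail(11) 'c': from fail(0)=0 chase 'c': 0 ⇒ 0;  out=∅∪out(0)=∅
  fail(2) 'da': from fail(1)=0 chase 'a': 0 ⇒ 3;  out={0}∪out(3)={0,1}
  fail(5) 'bc': from fail(4)=0 chase 'c': 0 ⇒ 11;  out={5}∪out(11)={5}
  fail(8) 'dd': from fail(1)=0 chase 'd': 0 ⇒ 1;  out=∅∪out(1)=∅
  fail(12) 'cb': from fail(11)=0 chase 'b': 0 ⇒ 4;  out=∅∪out(4)=∅
  fail(6) 'bcb': from fail(5)=11 chase 'b': 11 ⇒ 12;  out=∅∪out(12)=∅
  fail(9) 'ddd': from fail(8)=1 chase 'd': 1 ⇒ 8;  out=∅∪out(8)=∅
  fail(13) 'cbc': from fail(12)=4 chase 'c': 4 ⇒ 5;  out={4}∪out(5)={4,5}
  fail(7) 'bcbc': from fail(6)=12 chase 'c': 12 ⇒ 13;  out={2}∪out(13)={2,4,5}
  fail(10) 'ddda': from fail(9)=8 chase 'a': 8→1 ⇒ 2;  out={3}∪out(2)={0,1,3}

Run:
pos 0 'd': at 1
pos 1 'b': at 4 ·f
pos 2 'a': at 3 ·f  → match P1@[2:2]
pos 3 'd': at 1 ·f
pos 4 'a': at 2  → match P0@[3:4],P1@[4:4]
pos 5 'd': at 1 ·f
pos 6 'a': at 2  → match P0@[5:6],P1@[6:6]
pos 7 'b': at 4 ·f
pos 8 'a': at 3 ·f  → match P1@[8:8]
pos 9 'd': at 1 ·f
pos 10 'd': at 8
pos 11 'a': at 2 ·f  → match P0@[10:11],P1@[11:11]
pos 12 'a': at 3 ·f  → match P1@[12:12]
pos 13 'd': at 1 ·f
pos 14 'd': at 8
pos 15 'd': at 9
pos 16 'a': at 10  → match P0@[15:16],P1@[16:16],P3@[13:16]
pos 17 'b': at 4 ·f
pos 18 'b': at 4 ·f
pos 19 'b': at 4 ·f
pos 20 'c': at 5  → match P5@[19:20]
pos 21 'b': at 6
pos 22 'c': at 7  → match P2@[19:22],P4@[20:22],P5@[21:22]
pos 23 'c': at 11 ·f
pos 24 'd': at 1 ·f
pos 25 'a': at 2  → match P0@[24:25],P1@[25:25]
pos 26 'c': at 11 ·f
pos 27 'a': at 3 ·f  → match P1@[27:27]
pos 28 'a': at 3 ·f  → match P1@[28:28]

All matches (sorted): [[2,1],[4,0],[4,1],[6,0],[6,1],[8,1],[11,0],[11,1],[12,1],[16,0],[16,1],[16,3],[20,5],[22,2],[22,4],[22,5],[25,0],[25,1],[27,1],[28,1]]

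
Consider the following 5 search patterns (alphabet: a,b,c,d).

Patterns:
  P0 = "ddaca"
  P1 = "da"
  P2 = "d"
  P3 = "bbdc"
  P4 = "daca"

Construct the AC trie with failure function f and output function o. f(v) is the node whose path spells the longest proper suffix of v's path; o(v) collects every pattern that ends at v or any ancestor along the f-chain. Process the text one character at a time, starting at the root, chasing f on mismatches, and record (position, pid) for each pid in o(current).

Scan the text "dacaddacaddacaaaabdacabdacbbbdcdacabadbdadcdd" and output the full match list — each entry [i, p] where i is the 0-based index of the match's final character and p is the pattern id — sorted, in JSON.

Build:
Trie nodes:
  0='ε' goto b→7 d→1
  1='d' goto a→6 d→2  [P2 ends]
  2='dd' goto a→3
  3='dda' goto c→4
  4='ddac' goto a→5
  5='ddaca' goto ·  [P0 ends]
  6='da' goto c→11  [P1 ends]
  7='b' goto b→8
  8='bb' goto d→9
  9='bbd' goto c→10
  10='bbdc' goto ·  [P3 ends]
  11='dac' goto a→12
  12='daca' goto ·  [P4 ends]

BFS fail/out derivation:
  n1('d'): parent n0 fail=0; on 'd' 0 → fail=0;  out {2}∪∅={2}
  n7('b'): parent n0 fail=0; on 'b' 0 → fail=0;  out ∅∪∅=∅
  n2('dd'): parent n1 fail=0; on 'd' 0 → fail=1;  out ∅∪{2}={2}
  n6('da'): parent n1 fail=0; on 'a' 0 → fail=0;  out {1}∪∅={1}
  n8('bb'): parent n7 fail=0; on 'b' 0 → fail=7;  out ∅∪∅=∅
  n3('dda'): parent n2 fail=1; on 'a' 1 → fail=6;  out ∅∪{1}={1}
  n9('bbd'): parent n8 fail=7; on 'd' 7→0 → fail=1;  out ∅∪{2}={2}
  n11('dac'): parent n6 fail=0; on 'c' 0 → fail=0;  out ∅∪∅=∅
  n4('ddac'): parent n3 fail=6; on 'c' 6 → fail=11;  out ∅∪∅=∅
  n10('bbdc'): parent n9 fail=1; on 'c' 1→0 → fail=0;  out {3}∪∅={3}
  n12('daca'): parent n11 fail=0; on 'a' 0 → fail=0;  out {4}∪∅={4}
  n5('ddaca'): parent n4 fail=11; on 'a' 11 → fail=12;  out {0}∪{4}={0,4}

Text stream:
pos 0 'd': at 1  → match P2@[0:0]
pos 1 'a': at 6  → match P1@[0:1]
pos 2 'c': at 11
pos 3 'a': at 12  → match P4@[0:3]
pos 4 'd': at 1 (fail-walked)  → match P2@[4:4]
pos 5 'd': at 2  → match P2@[5:5]
pos 6 'a': at 3  → match P1@[5:6]
pos 7 'c': at 4
pos 8 'a': at 5  → match P0@[4:8],P4@[5:8]
pos 9 'd': at 1 (fail-walked)  → match P2@[9:9]
pos 10 'd': at 2  → match P2@[10:10]
pos 11 'a': at 3  → match P1@[10:11]
pos 12 'c': at 4
pos 13 'a': at 5  → match P0@[9:13],P4@[10:13]
pos 14 'a': at 0 (fail-walked)
pos 15 'a': at 0
pos 16 'a': at 0
pos 17 'b': at 7
pos 18 'd': at 1 (fail-walked)  → match P2@[18:18]
pos 19 'a': at 6  → match P1@[18:19]
pos 20 'c': at 11
pos 21 'a': at 12  → match P4@[18:21]
pos 22 'b': at 7 (fail-walked)
pos 23 'd': at 1 (fail-walked)  → match P2@[23:23]
pos 24 'a': at 6  → match P1@[23:24]
pos 25 'c': at 11
pos 26 'b': at 7 (fail-walked)
pos 27 'b': at 8
pos 28 'b': at 8 (fail-walked)
pos 29 'd': at 9  → match P2@[29:29]
pos 30 'c': at 10  → match P3@[27:30]
pos 31 'd': at 1 (fail-walked)  → match P2@[31:31]
pos 32 'a': at 6  → match P1@[31:32]
pos 33 'c': at 11
pos 34 'a': at 12  → match P4@[31:34]
pos 35 'b': at 7 (fail-walked)
pos 36 'a': at 0 (fail-walked)
pos 37 'd': at 1  → match P2@[37:37]
pos 38 'b': at 7 (fail-walked)
pos 39 'd': at 1 (fail-walked)  → match P2@[39:39]
pos 40 'a': at 6  → match P1@[39:40]
pos 41 'd': at 1 (fail-walked)  → match P2@[41:41]
pos 42 'c': at 0 (fail-walked)
pos 43 'd': at 1  → match P2@[43:43]
pos 44 'd': at 2  → match P2@[44:44]

All matches (sorted): [[0,2],[1,1],[3,4],[4,2],[5,2],[6,1],[8,0],[8,4],[9,2],[10,2],[11,1],[13,0],[13,4],[18,2],[19,1],[21,4],[23,2],[24,1],[29,2],[30,3],[31,2],[32,1],[34,4],[37,2],[39,2],[40,1],[41,2],[43,2],[44,2]]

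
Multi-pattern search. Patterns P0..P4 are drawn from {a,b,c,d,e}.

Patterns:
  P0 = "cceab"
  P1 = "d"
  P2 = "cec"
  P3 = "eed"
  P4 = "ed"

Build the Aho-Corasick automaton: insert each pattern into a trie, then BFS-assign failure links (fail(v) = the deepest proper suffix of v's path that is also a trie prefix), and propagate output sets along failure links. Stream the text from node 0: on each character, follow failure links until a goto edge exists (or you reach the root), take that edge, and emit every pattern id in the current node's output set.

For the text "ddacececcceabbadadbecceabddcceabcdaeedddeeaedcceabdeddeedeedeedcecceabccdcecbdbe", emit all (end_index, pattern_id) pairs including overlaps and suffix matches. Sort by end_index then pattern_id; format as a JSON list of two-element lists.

Construct AC machine:
Trie (insert patterns):
  0='ε' goto c→1 d→6 e→9
  1='c' goto c→2 e→7
  2='cc' goto e→3
  3='cce' goto a→4
  4='ccea' goto b→5
  5='cceab' goto ·  [P0 ends]
  6='d' goto ·  [P1 ends]
  7='ce' goto c→8
  8='cec' goto ·  [P2 ends]
  9='e' goto d→12 e→10
  10='ee' goto d→11
  11='eed' goto ·  [P3 ends]
  12='ed' goto ·  [P4 ends]

Failure links (BFS by depth):
  fail(1) 'c': from fail(0)=0 chase 'c': 0 ⇒ 0;  out=∅∪out(0)=∅
  fail(6) 'd': from fail(0)=0 chase 'd': 0 ⇒ 0;  out={1}∪out(0)={1}
  fail(9) 'e': from fail(0)=0 chase 'e': 0 ⇒ 0;  out=∅∪out(0)=∅
  fail(2) 'cc': from fail(1)=0 chase 'c': 0 ⇒ 1;  out=∅∪out(1)=∅
  fail(7) 'ce': from fail(1)=0 chase 'e': 0 ⇒ 9;  out=∅∪out(9)=∅
  fail(10) 'ee': from fail(9)=0 chase 'e': 0 ⇒ 9;  out=∅∪out(9)=∅
  fail(12) 'ed': from fail(9)=0 chase 'd': 0 ⇒ 6;  out={4}∪out(6)={1,4}
  fail(3) 'cce': from fail(2)=1 chase 'e': 1 ⇒ 7;  out=∅∪out(7)=∅
  fail(8) 'cec': from fail(7)=9 chase 'c': 9→0 ⇒ 1;  out={2}∪out(1)={2}
  fail(11) 'eed': from fail(10)=9 chase 'd': 9 ⇒ 12;  out={3}∪out(12)={1,3,4}
  fail(4) 'ccea': from fail(3)=7 chase 'a': 7→9→0 ⇒ 0;  out=∅∪out(0)=∅
  fail(5) 'cceab': from fail(4)=0 chase 'b': 0 ⇒ 0;  out={0}∪out(0)={0}

Scan:
i=0 'd': node 0→6  emit P1@[0:0]
i=1 'd': node 6→6 ·f  emit P1@[1:1]
i=2 'a': node 6→0 ·f
i=3 'c': node 0→1
i=4 'e': node 1→7
i=5 'c': node 7→8  emit P2@[3:5]
i=6 'e': node 8→7 ·f
i=7 'c': node 7→8  emit P2@[5:7]
i=8 'c': node 8→2 ·f
i=9 'c': node 2→2 ·f
i=10 'e': node 2→3
i=11 'a': node 3→4
i=12 'b': node 4→5  emit P0@[8:12]
i=13 'b': node 5→0 ·f
i=14 'a': node 0→0
i=15 'd': node 0→6  emit P1@[15:15]
i=16 'a': node 6→0 ·f
i=17 'd': node 0→6  emit P1@[17:17]
i=18 'b': node 6→0 ·f
i=19 'e': node 0→9
i=20 'c': node 9→1 ·f
i=21 'c': node 1→2
i=22 'e': node 2→3
i=23 'a': node 3→4
i=24 'b': node 4→5  emit P0@[20:24]
i=25 'd': node 5→6 ·f  emit P1@[25:25]
i=26 'd': node 6→6 ·f  emit P1@[26:26]
i=27 'c': node 6→1 ·f
i=28 'c': node 1→2
i=29 'e': node 2→3
i=30 'a': node 3→4
i=31 'b': node 4→5  emit P0@[27:31]
i=32 'c': node 5→1 ·f
i=33 'd': node 1→6 ·f  emit P1@[33:33]
i=34 'a': node 6→0 ·f
i=35 'e': node 0→9
i=36 'e': node 9→10
i=37 'd': node 10→11  emit P1@[37:37],P3@[35:37],P4@[36:37]
i=38 'd': node 11→6 ·f  emit P1@[38:38]
i=39 'd': node 6→6 ·f  emit P1@[39:39]
i=40 'e': node 6→9 ·f
i=41 'e': node 9→10
i=42 'a': node 10→0 ·f
i=43 'e': node 0→9
i=44 'd': node 9→12  emit P1@[44:44],P4@[43:44]
i=45 'c': node 12→1 ·f
i=46 'c': node 1→2
i=47 'e': node 2→3
i=48 'a': node 3→4
i=49 'b': node 4→5  emit P0@[45:49]
i=50 'd': node 5→6 ·f  emit P1@[50:50]
i=51 'e': node 6→9 ·f
i=52 'd': node 9→12  emit P1@[52:52],P4@[51:52]
i=53 'd': node 12→6 ·f  emit P1@[53:53]
i=54 'e': node 6→9 ·f
i=55 'e': node 9→10
i=56 'd': node 10→11  emit P1@[56:56],P3@[54:56],P4@[55:56]
i=57 'e': node 11→9 ·f
i=58 'e': node 9→10
i=59 'd': node 10→11  emit P1@[59:59],P3@[57:59],P4@[58:59]
i=60 'e': node 11→9 ·f
i=61 'e': node 9→10
i=62 'd': node 10→11  emit P1@[62:62],P3@[60:62],P4@[61:62]
i=63 'c': node 11→1 ·f
i=64 'e': node 1→7
i=65 'c': node 7→8  emit P2@[63:65]
i=66 'c': node 8→2 ·f
i=67 'e': node 2→3
i=68 'a': node 3→4
i=69 'b': node 4→5  emit P0@[65:69]
i=70 'c': node 5→1 ·f
i=71 'c': node 1→2
i=72 'd': node 2→6 ·f  emit P1@[72:72]
i=73 'c': node 6→1 ·f
i=74 'e': node 1→7
i=75 'c': node 7→8  emit P2@[73:75]
i=76 'b': node 8→0 ·f
i=77 'd': node 0→6  emit P1@[77:77]
i=78 'b': node 6→0 ·f
i=79 'e': node 0→9

All matches (sorted): [[0,1],[1,1],[5,2],[7,2],[12,0],[15,1],[17,1],[24,0],[25,1],[26,1],[31,0],[33,1],[37,1],[37,3],[37,4],[38,1],[39,1],[44,1],[44,4],[49,0],[50,1],[52,1],[52,4],[53,1],[56,1],[56,3],[56,4],[59,1],[59,3],[59,4],[62,1],[62,3],[62,4],[65,2],[69,0],[72,1],[75,2],[77,1]]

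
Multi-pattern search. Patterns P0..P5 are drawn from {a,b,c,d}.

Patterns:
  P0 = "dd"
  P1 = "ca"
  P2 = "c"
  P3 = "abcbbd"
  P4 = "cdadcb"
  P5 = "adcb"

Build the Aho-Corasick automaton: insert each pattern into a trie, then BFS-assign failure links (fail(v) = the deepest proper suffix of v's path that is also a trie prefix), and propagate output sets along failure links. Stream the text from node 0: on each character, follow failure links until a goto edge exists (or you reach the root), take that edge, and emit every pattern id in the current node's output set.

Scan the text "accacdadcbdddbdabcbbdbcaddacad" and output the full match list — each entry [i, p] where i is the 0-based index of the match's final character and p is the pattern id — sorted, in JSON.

Build:
Trie nodes:
  0='ε' goto a→5 c→3 d→1
  1='d' goto d→2
  2='dd' goto ·  [P0 ends]
  3='c' goto a→4 d→11  [P2 ends]
  4='ca' goto ·  [P1 ends]
  5='a' goto b→6 d→16
  6='ab' goto c→7
  7='abc' goto b→8
  8='abcb' goto b→9
  9='abcbb' goto d→10
  10='abcbbd' goto ·  [P3 ends]
  11='cd' goto a→12
  12='cda' goto d→13
  13='cdad' goto c→14
  14='cdadc' goto b→15
  15='cdadcb' goto ·  [P4 ends]
  16='ad' goto c→17
  17='adc' goto b→18
  18='adcb' goto ·  [P5 ends]

BFS fail/out derivation:
  n1('d'): parent n0 fail=0; on 'd' 0 → fail=0;  out ∅∪∅=∅
  n3('c'): parent n0 fail=0; on 'c' 0 → fail=0;  out {2}∪∅={2}
  n5('a'): parent n0 fail=0; on 'a' 0 → fail=0;  out ∅∪∅=∅
  n2('dd'): parent n1 fail=0; on 'd' 0 → fail=1;  out {0}∪∅={0}
  n4('ca'): parent n3 fail=0; on 'a' 0 → fail=5;  out {1}∪∅={1}
  n6('ab'): parent n5 fail=0; on 'b' 0 → fail=0;  out ∅∪∅=∅
  n11('cd'): parent n3 fail=0; on 'd' 0 → fail=1;  out ∅∪∅=∅
  n16('ad'): parent n5 fail=0; on 'd' 0 → fail=1;  out ∅∪∅=∅
  n7('abc'): parent n6 fail=0; on 'c' 0 → fail=3;  out ∅∪{2}={2}
  n12('cda'): parent n11 fail=1; on 'a' 1→0 → fail=5;  out ∅∪∅=∅
  n17('adc'): parent n16 fail=1; on 'c' 1→0 → fail=3;  out ∅∪{2}={2}
  n8('abcb'): parent n7 fail=3; on 'b' 3→0 → fail=0;  out ∅∪∅=∅
  n13('cdad'): parent n12 fail=5; on 'd' 5 → fail=16;  out ∅∪∅=∅
  n18('adcb'): parent n17 fail=3; on 'b' 3→0 → fail=0;  out {5}∪∅={5}
  n9('abcbb'): parent n8 fail=0; on 'b' 0 → fail=0;  out ∅∪∅=∅
  n14('cdadc'): parent n13 fail=16; on 'c' 16 → fail=17;  out ∅∪{2}={2}
  n10('abcbbd'): parent n9 fail=0; on 'd' 0 → fail=1;  out {3}∪∅={3}
  n15('cdadcb'): parent n14 fail=17; on 'b' 17 → fail=18;  out {4}∪{5}={4,5}

Run:
pos 0 'a': at 5
pos 1 'c': at 3 (fail-walked)  → match P2@[1:1]
pos 2 'c': at 3 (fail-walked)  → match P2@[2:2]
pos 3 'a': at 4  → match P1@[2:3]
pos 4 'c': at 3 (fail-walked)  → match P2@[4:4]
pos 5 'd': at 11
pos 6 'a': at 12
pos 7 'd': at 13
pos 8 'c': at 14  → match P2@[8:8]
pos 9 'b': at 15  → match P4@[4:9],P5@[6:9]
pos 10 'd': at 1 (fail-walked)
pos 11 'd': at 2  → match P0@[10:11]
pos 12 'd': at 2 (fail-walked)  → match P0@[11:12]
pos 13 'b': at 0 (fail-walked)
pos 14 'd': at 1
pos 15 'a': at 5 (fail-walked)
pos 16 'b': at 6
pos 17 'c': at 7  → match P2@[17:17]
pos 18 'b': at 8
pos 19 'b': at 9
pos 20 'd': at 10  → match P3@[15:20]
pos 21 'b': at 0 (fail-walked)
pos 22 'c': at 3  → match P2@[22:22]
pos 23 'a': at 4  → match P1@[22:23]
pos 24 'd': at 16 (fail-walked)
pos 25 'd': at 2 (fail-walked)  → match P0@[24:25]
pos 26 'a': at 5 (fail-walked)
pos 27 'c': at 3 (fail-walked)  → match P2@[27:27]
pos 28 'a': at 4  → match P1@[27:28]
pos 29 'd': at 16 (fail-walked)

Result: [[1,2],[2,2],[3,1],[4,2],[8,2],[9,4],[9,5],[11,0],[12,0],[17,2],[20,3],[22,2],[23,1],[25,0],[27,2],[28,1]]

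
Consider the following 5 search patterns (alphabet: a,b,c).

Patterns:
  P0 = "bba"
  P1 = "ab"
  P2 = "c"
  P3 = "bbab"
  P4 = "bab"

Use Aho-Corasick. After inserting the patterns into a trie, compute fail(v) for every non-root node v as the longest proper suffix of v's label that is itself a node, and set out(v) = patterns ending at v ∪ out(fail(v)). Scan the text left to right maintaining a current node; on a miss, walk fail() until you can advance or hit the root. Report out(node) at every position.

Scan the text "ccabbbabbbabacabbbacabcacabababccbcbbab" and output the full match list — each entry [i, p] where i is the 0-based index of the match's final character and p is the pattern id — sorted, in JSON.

Construct AC machine:
Trie nodes:
  0='ε' goto a→4 b→1 c→6
  1='b' goto a→8 b→2
  2='bb' goto a→3
  3='bba' goto b→7  ←P0
  4='a' goto b→5
  5='ab' goto ·  ←P1
  6='c' goto ·  ←P2
  7='bbab' goto ·  ←P3
  8='ba' goto b→9
  9='bab' goto ·  ←P4

Failure links (BFS by depth):
  n1('b'): parent n0 fail=0; on 'b' 0 → fail=0;  out ∅∪∅=∅
  n4('a'): parent n0 fail=0; on 'a' 0 → fail=0;  out ∅∪∅=∅
  n6('c'): parent n0 fail=0; on 'c' 0 → fail=0;  out {2}∪∅={2}
  n2('bb'): parent n1 fail=0; on 'b' 0 → fail=1;  out ∅∪∅=∅
  n5('ab'): parent n4 fail=0; on 'b' 0 → fail=1;  out {1}∪∅={1}
  n8('ba'): parent n1 fail=0; on 'a' 0 → fail=4;  out ∅∪∅=∅
  n3('bba'): parent n2 fail=1; on 'a' 1 → fail=8;  out {0}∪∅={0}
  n9('bab'): parent n8 fail=4; on 'b' 4 → fail=5;  out {4}∪{1}={1,4}
  n7('bbab'): parent n3 fail=8; on 'b' 8 → fail=9;  out {3}∪{1,4}={1,3,4}

Run:
[0] read 'c'  n0⇒n6  emit P2@[0:0]
[1] read 'c'  n6⇒n6 (via fail)  emit P2@[1:1]
[2] read 'a'  n6⇒n4 (via fail)
[3] read 'b'  n4⇒n5  emit P1@[2:3]
[4] read 'b'  n5⇒n2 (via fail)
[5] read 'b'  n2⇒n2 (via fail)
[6] read 'a'  n2⇒n3  emit P0@[4:6]
[7] read 'b'  n3⇒n7  emit P1@[6:7],P3@[4:7],P4@[5:7]
[8] read 'b'  n7⇒n2 (via fail)
[9] read 'b'  n2⇒n2 (via fail)
[10] read 'a'  n2⇒n3  emit P0@[8:10]
[11] read 'b'  n3⇒n7  emit P1@[10:11],P3@[8:11],P4@[9:11]
[12] read 'a'  n7⇒n8 (via fail)
[13] read 'c'  n8⇒n6 (via fail)  emit P2@[13:13]
[14] read 'a'  n6⇒n4 (via fail)
[15] read 'b'  n4⇒n5  emit P1@[14:15]
[16] read 'b'  n5⇒n2 (via fail)
[17] read 'b'  n2⇒n2 (via fail)
[18] read 'a'  n2⇒n3  emit P0@[16:18]
[19] read 'c'  n3⇒n6 (via fail)  emit P2@[19:19]
[20] read 'a'  n6⇒n4 (via fail)
[21] read 'b'  n4⇒n5  emit P1@[20:21]
[22] read 'c'  n5⇒n6 (via fail)  emit P2@[22:22]
[23] read 'a'  n6⇒n4 (via fail)
[24] read 'c'  n4⇒n6 (via fail)  emit P2@[24:24]
[25] read 'a'  n6⇒n4 (via fail)
[26] read 'b'  n4⇒n5  emit P1@[25:26]
[27] read 'a'  n5⇒n8 (via fail)
[28] read 'b'  n8⇒n9  emit P1@[27:28],P4@[26:28]
[29] read 'a'  n9⇒n8 (via fail)
[30] read 'b'  n8⇒n9  emit P1@[29:30],P4@[28:30]
[31] read 'c'  n9⇒n6 (via fail)  emit P2@[31:31]
[32] read 'c'  n6⇒n6 (via fail)  emit P2@[32:32]
[33] read 'b'  n6⇒n1 (via fail)
[34] read 'c'  n1⇒n6 (via fail)  emit P2@[34:34]
[35] read 'b'  n6⇒n1 (via fail)
[36] read 'b'  n1⇒n2
[37] read 'a'  n2⇒n3  emit P0@[35:37]
[38] read 'b'  n3⇒n7  emit P1@[37:38],P3@[35:38],P4@[36:38]

All matches (sorted): [[0,2],[1,2],[3,1],[6,0],[7,1],[7,3],[7,4],[10,0],[11,1],[11,3],[11,4],[13,2],[15,1],[18,0],[19,2],[21,1],[22,2],[24,2],[26,1],[28,1],[28,4],[30,1],[30,4],[31,2],[32,2],[34,2],[37,0],[38,1],[38,3],[38,4]]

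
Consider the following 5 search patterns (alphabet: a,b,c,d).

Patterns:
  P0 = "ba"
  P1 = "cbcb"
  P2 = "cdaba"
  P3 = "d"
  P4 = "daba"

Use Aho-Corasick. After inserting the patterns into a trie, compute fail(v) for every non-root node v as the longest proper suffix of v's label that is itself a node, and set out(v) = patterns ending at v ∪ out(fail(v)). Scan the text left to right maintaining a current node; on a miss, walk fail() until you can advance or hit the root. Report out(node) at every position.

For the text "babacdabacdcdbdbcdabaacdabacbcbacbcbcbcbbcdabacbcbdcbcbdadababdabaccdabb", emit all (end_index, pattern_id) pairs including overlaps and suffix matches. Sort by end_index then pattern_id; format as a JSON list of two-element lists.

Construct AC machine:
Trie (insert patterns):
  n0 'ε': b→1 c→3 d→11
  n1 'b': a→2
  n2 'ba': ·  ←P0
  n3 'c': b→4 d→7
  n4 'cb': c→5
  n5 'cbc': b→6
  n6 'cbcb': ·  ←P1
  n7 'cd': a→8
  n8 'cda': b→9
  n9 'cdab': a→10
  n10 'cdaba': ·  ←P2
  n11 'd': a→12  ←P3
  n12 'da': b→13
  n13 'dab': a→14
  n14 'daba': ·  ←P4

BFS fail/out derivation:
  fail(1) 'b': from fail(0)=0 chase 'b': 0 ⇒ 0;  out=∅∪out(0)=∅
  fail(3) 'c': from fail(0)=0 chase 'c': 0 ⇒ 0;  out=∅∪out(0)=∅
  fail(11) 'd': from fail(0)=0 chase 'd': 0 ⇒ 0;  out={3}∪out(0)={3}
  fail(2) 'ba': from fail(1)=0 chase 'a': 0 ⇒ 0;  out={0}∪out(0)={0}
  fail(4) 'cb': from fail(3)=0 chase 'b': 0 ⇒ 1;  out=∅∪out(1)=∅
  fail(7) 'cd': from fail(3)=0 chase 'd': 0 ⇒ 11;  out=∅∪out(11)={3}
  fail(12) 'da': from fail(11)=0 chase 'a': 0 ⇒ 0;  out=∅∪out(0)=∅
  fail(5) 'cbc': from fail(4)=1 chase 'c': 1→0 ⇒ 3;  out=∅∪out(3)=∅
  fail(8) 'cda': from fail(7)=11 chase 'a': 11 ⇒ 12;  out=∅∪out(12)=∅
  fail(13) 'dab': from fail(12)=0 chase 'b': 0 ⇒ 1;  out=∅∪out(1)=∅
  fail(6) 'cbcb': from fail(5)=3 chase 'b': 3 ⇒ 4;  out={1}∪out(4)={1}
  fail(9) 'cdab': from fail(8)=12 chase 'b': 12 ⇒ 13;  out=∅∪out(13)=∅
  fail(14) 'daba': from fail(13)=1 chase 'a': 1 ⇒ 2;  out={4}∪out(2)={0,4}
  fail(10) 'cdaba': from fail(9)=13 chase 'a': 13 ⇒ 14;  out={2}∪out(14)={0,2,4}

Text stream:
i=0 'b': node 0→1
i=1 'a': node 1→2  emit P0@[0:1]
i=2 'b': node 2→1 ·f
i=3 'a': node 1→2  emit P0@[2:3]
i=4 'c': node 2→3 ·f
i=5 'd': node 3→7  emit P3@[5:5]
i=6 'a': node 7→8
i=7 'b': node 8→9
i=8 'a': node 9→10  emit P0@[7:8],P2@[4:8],P4@[5:8]
i=9 'c': node 10→3 ·f
i=10 'd': node 3→7  emit P3@[10:10]
i=11 'c': node 7→3 ·f
i=12 'd': node 3→7  emit P3@[12:12]
i=13 'b': node 7→1 ·f
i=14 'd': node 1→11 ·f  emit P3@[14:14]
i=15 'b': node 11→1 ·f
i=16 'c': node 1→3 ·f
i=17 'd': node 3→7  emit P3@[17:17]
i=18 'a': node 7→8
i=19 'b': node 8→9
i=20 'a': node 9→10  emit P0@[19:20],P2@[16:20],P4@[17:20]
i=21 'a': node 10→0 ·f
i=22 'c': node 0→3
i=23 'd': node 3→7  emit P3@[23:23]
i=24 'a': node 7→8
i=25 'b': node 8→9
i=26 'a': node 9→10  emit P0@[25:26],P2@[22:26],P4@[23:26]
i=27 'c': node 10→3 ·f
i=28 'b': node 3→4
i=29 'c': node 4→5
i=30 'b': node 5→6  emit P1@[27:30]
i=31 'a': node 6→2 ·f  emit P0@[30:31]
i=32 'c': node 2→3 ·f
i=33 'b': node 3→4
i=34 'c': node 4→5
i=35 'b': node 5→6  emit P1@[32:35]
i=36 'c': node 6→5 ·f
i=37 'b': node 5→6  emit P1@[34:37]
i=38 'c': node 6→5 ·f
i=39 'b': node 5→6  emit P1@[36:39]
i=40 'b': node 6→1 ·f
i=41 'c': node 1→3 ·f
i=42 'd': node 3→7  emit P3@[42:42]
i=43 'a': node 7→8
i=44 'b': node 8→9
i=45 'a': node 9→10  emit P0@[44:45],P2@[41:45],P4@[42:45]
i=46 'c': node 10→3 ·f
i=47 'b': node 3→4
i=48 'c': node 4→5
i=49 'b': node 5→6  emit P1@[46:49]
i=50 'd': node 6→11 ·f  emit P3@[50:50]
i=51 'c': node 11→3 ·f
i=52 'b': node 3→4
i=53 'c': node 4→5
i=54 'b': node 5→6  emit P1@[51:54]
i=55 'd': node 6→11 ·f  emit P3@[55:55]
i=56 'a': node 11→12
i=57 'd': node 12→11 ·f  emit P3@[57:57]
i=58 'a': node 11→12
i=59 'b': node 12→13
i=60 'a': node 13→14  emit P0@[59:60],P4@[57:60]
i=61 'b': node 14→1 ·f
i=62 'd': node 1→11 ·f  emit P3@[62:62]
i=63 'a': node 11→12
i=64 'b': node 12→13
i=65 'a': node 13→14  emit P0@[64:65],P4@[62:65]
i=66 'c': node 14→3 ·f
i=67 'c': node 3→3 ·f
i=68 'd': node 3→7  emit P3@[68:68]
i=69 'a': node 7→8
i=70 'b': node 8→9
i=71 'b': node 9→1 ·f

Result: [[1,0],[3,0],[5,3],[8,0],[8,2],[8,4],[10,3],[12,3],[14,3],[17,3],[20,0],[20,2],[20,4],[23,3],[26,0],[26,2],[26,4],[30,1],[31,0],[35,1],[37,1],[39,1],[42,3],[45,0],[45,2],[45,4],[49,1],[50,3],[54,1],[55,3],[57,3],[60,0],[60,4],[62,3],[65,0],[65,4],[68,3]]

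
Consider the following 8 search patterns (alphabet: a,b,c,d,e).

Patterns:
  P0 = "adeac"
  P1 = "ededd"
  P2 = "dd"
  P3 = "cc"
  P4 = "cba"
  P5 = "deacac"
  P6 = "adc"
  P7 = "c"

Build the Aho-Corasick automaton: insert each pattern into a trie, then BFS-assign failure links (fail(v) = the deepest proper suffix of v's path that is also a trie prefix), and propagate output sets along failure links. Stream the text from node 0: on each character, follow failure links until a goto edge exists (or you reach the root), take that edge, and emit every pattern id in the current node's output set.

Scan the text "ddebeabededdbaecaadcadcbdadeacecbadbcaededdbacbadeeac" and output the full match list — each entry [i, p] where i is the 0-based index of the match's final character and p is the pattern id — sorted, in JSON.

Construct AC machine:
Trie nodes:
  0='ε' goto a→1 c→13 d→11 e→6
  1='a' goto d→2
  2='ad' goto c→22 e→3
  3='ade' goto a→4
  4='adea' goto c→5
  5='adeac' goto ·  ←P0
  6='e' goto d→7
  7='ed' goto e→8
  8='ede' goto d→9
  9='eded' goto d→10
  10='ededd' goto ·  ←P1
  11='d' goto d→12 e→17
  12='dd' goto ·  ←P2
  13='c' goto b→15 c→14  ←P7
  14='cc' goto ·  ←P3
  15='cb' goto a→16
  16='cba' goto ·  ←P4
  17='de' goto a→18
  18='dea' goto c→19
  19='deac' goto a→20
  20='deaca' goto c→21
  21='deacac' goto ·  ←P5
  22='adc' goto ·  ←P6

BFS fail/out derivation:
  n1('a'): parent n0 fail=0; on 'a' 0 → fail=0;  out ∅∪∅=∅
  n6('e'): parent n0 fail=0; on 'e' 0 → fail=0;  out ∅∪∅=∅
  n11('d'): parent n0 fail=0; on 'd' 0 → fail=0;  out ∅∪∅=∅
  n13('c'): parent n0 fail=0; on 'c' 0 → fail=0;  out {7}∪∅={7}
  n2('ad'): parent n1 fail=0; on 'd' 0 → fail=11;  out ∅∪∅=∅
  n7('ed'): parent n6 fail=0; on 'd' 0 → fail=11;  out ∅∪∅=∅
  n12('dd'): parent n11 fail=0; on 'd' 0 → fail=11;  out {2}∪∅={2}
  n14('cc'): parent n13 fail=0; on 'c' 0 → fail=13;  out {3}∪{7}={3,7}
  n15('cb'): parent n13 fail=0; on 'b' 0 → fail=0;  out ∅∪∅=∅
  n17('de'): parent n11 fail=0; on 'e' 0 → fail=6;  out ∅∪∅=∅
  n3('ade'): parent n2 fail=11; on 'e' 11 → fail=17;  out ∅∪∅=∅
  n8('ede'): parent n7 fail=11; on 'e' 11 → fail=17;  out ∅∪∅=∅
  n16('cba'): parent n15 fail=0; on 'a' 0 → fail=1;  out {4}∪∅={4}
  n18('dea'): parent n17 fail=6; on 'a' 6→0 → fail=1;  out ∅∪∅=∅
  n22('adc'): parent n2 fail=11; on 'c' 11→0 → fail=13;  out {6}∪{7}={6,7}
  n4('adea'): parent n3 fail=17; on 'a' 17 → fail=18;  out ∅∪∅=∅
  n9('eded'): parent n8 fail=17; on 'd' 17→6 → fail=7;  out ∅∪∅=∅
  n19('deac'): parent n18 fail=1; on 'c' 1→0 → fail=13;  out ∅∪{7}={7}
  n5('adeac'): parent n4 fail=18; on 'c' 18 → fail=19;  out {0}∪{7}={0,7}
  n10('ededd'): parent n9 fail=7; on 'd' 7→11 → fail=12;  out {1}∪{2}={1,2}
  n20('deaca'): parent n19 fail=13; on 'a' 13→0 → fail=1;  out ∅∪∅=∅
  n21('deacac'): parent n20 fail=1; on 'c' 1→0 → fail=13;  out {5}∪{7}={5,7}

Text stream:
i=0 'd': node 0→11
i=1 'd': node 11→12  emit P2@[0:1]
i=2 'e': node 12→17 ·f
i=3 'b': node 17→0 ·f
i=4 'e': node 0→6
i=5 'a': node 6→1 ·f
i=6 'b': node 1→0 ·f
i=7 'e': node 0→6
i=8 'd': node 6→7
i=9 'e': node 7→8
i=10 'd': node 8→9
i=11 'd': node 9→10  emit P1@[7:11],P2@[10:11]
i=12 'b': node 10→0 ·f
i=13 'a': node 0→1
i=14 'e': node 1→6 ·f
i=15 'c': node 6→13 ·f  emit P7@[15:15]
i=16 'a': node 13→1 ·f
i=17 'a': node 1→1 ·f
i=18 'd': node 1→2
i=19 'c': node 2→22  emit P6@[17:19],P7@[19:19]
i=20 'a': node 22→1 ·f
i=21 'd': node 1→2
i=22 'c': node 2→22  emit P6@[20:22],P7@[22:22]
i=23 'b': node 22→15 ·f
i=24 'd': node 15→11 ·f
i=25 'a': node 11→1 ·f
i=26 'd': node 1→2
i=27 'e': node 2→3
i=28 'a': node 3→4
i=29 'c': node 4→5  emit P0@[25:29],P7@[29:29]
i=30 'e': node 5→6 ·f
i=31 'c': node 6→13 ·f  emit P7@[31:31]
i=32 'b': node 13→15
i=33 'a': node 15→16  emit P4@[31:33]
i=34 'd': node 16→2 ·f
i=35 'b': node 2→0 ·f
i=36 'c': node 0→13  emit P7@[36:36]
i=37 'a': node 13→1 ·f
i=38 'e': node 1→6 ·f
i=39 'd': node 6→7
i=40 'e': node 7→8
i=41 'd': node 8→9
i=42 'd': node 9→10  emit P1@[38:42],P2@[41:42]
i=43 'b': node 10→0 ·f
i=44 'a': node 0→1
i=45 'c': node 1→13 ·f  emit P7@[45:45]
i=46 'b': node 13→15
i=47 'a': node 15→16  emit P4@[45:47]
i=48 'd': node 16→2 ·f
i=49 'e': node 2→3
i=50 'e': node 3→6 ·f
i=51 'a': node 6→1 ·f
i=52 'c': node 1→13 ·f  emit P7@[52:52]

Result: [[1,2],[11,1],[11,2],[15,7],[19,6],[19,7],[22,6],[22,7],[29,0],[29,7],[31,7],[33,4],[36,7],[42,1],[42,2],[45,7],[47,4],[52,7]]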